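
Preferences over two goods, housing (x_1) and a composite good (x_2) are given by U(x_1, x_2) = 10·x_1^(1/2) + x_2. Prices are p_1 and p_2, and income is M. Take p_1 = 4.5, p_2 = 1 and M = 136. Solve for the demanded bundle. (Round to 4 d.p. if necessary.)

x_1* = 1.2346, x_2* = 130.4444

Set MRS = p_1/p_2: 5·x_1^(−1/2) = p_1/p_2.
Solve: √x_1 = 5·p_2/p_1, so x_1*(p_1,p_2) = (5·p_2/p_1)², and x_2* = (M − p_1·x_1*)/p_2.
Plugging in: x_1* = (5·1/4.5)² = 1.2346, x_2* = 130.4444.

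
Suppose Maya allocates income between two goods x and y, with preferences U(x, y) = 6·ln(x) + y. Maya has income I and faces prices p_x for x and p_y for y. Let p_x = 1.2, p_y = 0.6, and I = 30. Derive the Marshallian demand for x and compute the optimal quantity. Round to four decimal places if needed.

x* = 3

MU_x = 6/x, MU_y = 1. Tangency: 6/x = p_x/p_y.
So x*(p_x,p_y) = 6·p_y/p_x, independent of income; and y* = (I − 6·p_y)/p_y.
At the given prices: x* = 6·0.6/1.2 = 3.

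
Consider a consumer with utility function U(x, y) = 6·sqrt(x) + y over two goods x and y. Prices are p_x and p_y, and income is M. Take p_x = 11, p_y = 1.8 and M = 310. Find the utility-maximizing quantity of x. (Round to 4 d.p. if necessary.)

Solve: √x = 3·p_y/p_x, so x*(p_x,p_y) = (3·p_y/p_x)², and y* = (M − p_x·x*)/p_y.
Plugging in: x* = (3·1.8/11)² = 0.241.

x* = 0.241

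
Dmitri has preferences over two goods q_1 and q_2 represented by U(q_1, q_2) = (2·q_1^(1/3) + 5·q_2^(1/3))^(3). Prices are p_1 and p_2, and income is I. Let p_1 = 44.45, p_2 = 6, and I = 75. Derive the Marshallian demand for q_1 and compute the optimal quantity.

From the CES first-order condition, (2/5)·(q_2/q_1)^(2/3) = p_1/p_2.
Solve for the ratio: q_2/q_1 = [(5/2)·p_1/p_2]^(1.5).
With the ratio pinned down, the budget gives q_1* = I/(p_1 + p_2·(q_2/q_1)) and q_2* = (q_2/q_1)·q_1*.
Numerically q_2/q_1 = 79.705958, so q_1* = 75/(44.45 + 6·79.705958) = 0.1435.

q_1* = 0.1435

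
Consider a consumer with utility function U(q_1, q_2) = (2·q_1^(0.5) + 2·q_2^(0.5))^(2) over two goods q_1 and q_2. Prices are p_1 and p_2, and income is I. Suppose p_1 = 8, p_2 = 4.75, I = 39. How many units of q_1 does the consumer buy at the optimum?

MRS = MU_q_1/MU_q_2 = (q_2/q_1)^(0.5). Set equal to p_1/p_2.
Hence q_2/q_1 = (p_1/p_2)^(1/(0.5)), i.e. raised to the 2 power.
Substitute q_2 = (q_2/q_1)·q_1 into the budget: q_1* = I/(p_1 + p_2·(q_2/q_1)).
Numerically q_2/q_1 = 2.836565, so q_1* = 39/(8 + 4.75·2.836565) = 1.8162.

q_1* = 1.8162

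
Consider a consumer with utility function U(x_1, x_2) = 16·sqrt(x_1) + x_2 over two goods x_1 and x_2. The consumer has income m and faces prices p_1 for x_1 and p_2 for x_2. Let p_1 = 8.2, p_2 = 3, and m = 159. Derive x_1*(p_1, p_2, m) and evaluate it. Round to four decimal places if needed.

Thus x_1* = (8·p_2/p_1)² — independent of m — with the rest of income spent on x_2.
Plugging in: x_1* = (8·3/8.2)² = 8.5663.

x_1* = 8.5663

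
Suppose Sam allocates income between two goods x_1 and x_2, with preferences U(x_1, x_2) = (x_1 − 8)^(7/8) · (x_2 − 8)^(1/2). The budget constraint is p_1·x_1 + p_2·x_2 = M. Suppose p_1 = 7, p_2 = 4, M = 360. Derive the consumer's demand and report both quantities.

After buying the subsistence bundle (8, 8), a share 7/11 of the remaining income goes to x_1: x_1* = 8 + 7/11·(M − 8p_1 − 8p_2)/p_1.
Discretionary income = 360 − 8·7 − 8·4 = 272; x_1* = 8 + 7/11·272/7 = 32.7273; x_2* = 8 + 4/11·272/4 = 32.7273.

x_1* = 32.7273, x_2* = 32.7273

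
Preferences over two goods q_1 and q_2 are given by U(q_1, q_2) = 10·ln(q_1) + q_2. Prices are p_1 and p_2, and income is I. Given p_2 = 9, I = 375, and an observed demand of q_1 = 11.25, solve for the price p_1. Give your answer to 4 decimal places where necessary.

Set MRS = p_1/p_2: (10/q_1)/1 = p_1/p_2.
So q_1*(p_1,p_2) = 10·p_2/p_1, independent of income; and q_2* = (I − 10·p_2)/p_2.
Set q_1* = 11.25 in the demand function and solve for p_1: p_1 = 8.

p_1 = 8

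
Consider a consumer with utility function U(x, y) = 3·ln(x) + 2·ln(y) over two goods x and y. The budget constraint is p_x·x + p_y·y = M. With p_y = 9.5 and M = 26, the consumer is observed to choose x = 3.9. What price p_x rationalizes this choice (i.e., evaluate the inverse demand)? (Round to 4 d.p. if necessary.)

p_x = 4

Tangency: MRS = (3/2)·y/x = p_x/p_y.
So 3·p_y·y = 2·p_x·x; combined with the budget, a share 0.6 of income goes to x.
Demand: x*(p_x,p_y,M) = 0.6·M/p_x and y* = 0.4·M/p_y.
Set x* = 3.9 in the demand function and solve for p_x: p_x = 4.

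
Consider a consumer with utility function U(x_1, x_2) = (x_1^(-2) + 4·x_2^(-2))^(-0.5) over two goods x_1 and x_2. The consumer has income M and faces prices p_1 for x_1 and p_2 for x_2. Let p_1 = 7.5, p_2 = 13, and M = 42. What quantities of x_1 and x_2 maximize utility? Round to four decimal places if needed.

x_1* = 1.7018, x_2* = 2.2489

MRS = MU_x_1/MU_x_2 = (1/4)·(x_2/x_1)^(3). Set equal to p_1/p_2.
Solve for the ratio: x_2/x_1 = [4·p_1/p_2]^(1/3).
Substitute x_2 = (x_2/x_1)·x_1 into the budget: x_1* = M/(p_1 + p_2·(x_2/x_1)).
Numerically x_2/x_1 = 1.321476, so x_1* = 42/(7.5 + 13·1.321476) = 1.7018 and x_2* = 1.321476·1.7018 = 2.2489.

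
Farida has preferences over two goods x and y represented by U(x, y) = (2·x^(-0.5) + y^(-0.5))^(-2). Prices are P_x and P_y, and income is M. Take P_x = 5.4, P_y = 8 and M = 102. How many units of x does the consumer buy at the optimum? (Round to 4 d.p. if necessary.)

x* = 10.9938

Substitute y = (y/x)·x into the budget: x* = M/(P_x + P_y·(y/x)).
Numerically y/x = 0.484748, so x* = 102/(5.4 + 8·0.484748) = 10.9938.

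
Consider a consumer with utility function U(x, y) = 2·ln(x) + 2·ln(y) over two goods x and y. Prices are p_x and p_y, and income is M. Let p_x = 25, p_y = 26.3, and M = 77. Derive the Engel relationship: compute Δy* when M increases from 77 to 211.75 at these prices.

Δy* = 2.5618

The MRS is y/x. Set MRS = p_x/p_y.
Rearranging, p_y·y = p_x·x. Substituting into the budget gives p_x·x·(1 + 1) = M.
Demand: x*(p_x,p_y,M) = 0.5·M/p_x and y* = 0.5·M/p_y.
At p_x=25, p_y=26.3, M=77: y* = 0.5·77/26.3 = 1.4639.
At M' = 211.75: y* = 4.0257. Change: 4.0257 − 1.4639 = 2.5618.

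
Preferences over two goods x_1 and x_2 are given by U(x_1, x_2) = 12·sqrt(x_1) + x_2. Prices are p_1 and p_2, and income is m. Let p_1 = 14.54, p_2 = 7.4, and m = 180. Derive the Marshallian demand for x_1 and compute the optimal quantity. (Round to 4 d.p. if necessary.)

x_1* = 9.3247

Utility is quasi-linear in x_2; the FOC for x_1 is 6/√x_1 = p_1/p_2.
Solve: √x_1 = 6·p_2/p_1, so x_1*(p_1,p_2) = (6·p_2/p_1)², and x_2* = (m − p_1·x_1*)/p_2.
Plugging in: x_1* = (6·7.4/14.54)² = 9.3247.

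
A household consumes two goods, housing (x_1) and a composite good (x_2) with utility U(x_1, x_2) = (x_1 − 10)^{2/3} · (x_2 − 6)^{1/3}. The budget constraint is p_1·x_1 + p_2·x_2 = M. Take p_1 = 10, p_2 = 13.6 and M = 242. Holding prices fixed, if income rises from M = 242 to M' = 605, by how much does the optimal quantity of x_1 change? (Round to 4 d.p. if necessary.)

MRS = 2·(x_2−6)/(x_1−10). Tangency with p_1/p_2 gives x_2−6 = (1/2)·(p_1/p_2)·(x_1−10).
Substituting into the budget: x_1* = 10 + 2/3·(M − 10·p_1 − 6·p_2)/p_1, and x_2* = 6 + 1/3·(…)/p_2.
Discretionary income = 242 − 10·10 − 6·13.6 = 60.4; x_1* = 10 + 2/3·60.4/10 = 14.0267.
At M' = 605: x_1* = 38.2267. Change: 38.2267 − 14.0267 = 24.2.

Δx_1* = 24.2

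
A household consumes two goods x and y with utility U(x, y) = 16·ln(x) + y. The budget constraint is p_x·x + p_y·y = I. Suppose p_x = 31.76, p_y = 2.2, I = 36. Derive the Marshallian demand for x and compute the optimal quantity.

x* = 1.1083

So x*(p_x,p_y) = 16·p_y/p_x, independent of income; and y* = (I − 16·p_y)/p_y.
At the given prices: x* = 16·2.2/31.76 = 1.1083.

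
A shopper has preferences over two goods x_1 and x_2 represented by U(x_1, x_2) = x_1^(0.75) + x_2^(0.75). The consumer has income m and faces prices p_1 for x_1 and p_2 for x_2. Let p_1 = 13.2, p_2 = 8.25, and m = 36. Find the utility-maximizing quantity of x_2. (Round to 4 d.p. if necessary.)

MU_x_1 ∝ x_1^(-0.25), MU_x_2 ∝ x_2^(-0.25), so MRS = (x_2/x_1)^(0.25) = p_1/p_2.
Solve for the ratio: x_2/x_1 = [p_1/p_2]^(4).
With the ratio pinned down, the budget gives x_1* = m/(p_1 + p_2·(x_2/x_1)) and x_2* = (x_2/x_1)·x_1*.
Numerically x_2/x_1 = 6.5536, so x_1* = 36/(13.2 + 8.25·6.5536) = 0.5352 and x_2* = 6.5536·0.5352 = 3.5073.

x_2* = 3.5073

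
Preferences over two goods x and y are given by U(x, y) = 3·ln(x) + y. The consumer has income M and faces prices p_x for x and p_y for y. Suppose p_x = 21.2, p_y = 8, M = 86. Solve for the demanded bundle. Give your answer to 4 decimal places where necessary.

MU_x = 3/x, MU_y = 1. Tangency: 3/x = p_x/p_y.
So x*(p_x,p_y) = 3·p_y/p_x, independent of income; and y* = (M − 3·p_y)/p_y.
At the given prices: x* = 3·8/21.2 = 1.1321, and y* = 7.75.

x* = 1.1321, y* = 7.75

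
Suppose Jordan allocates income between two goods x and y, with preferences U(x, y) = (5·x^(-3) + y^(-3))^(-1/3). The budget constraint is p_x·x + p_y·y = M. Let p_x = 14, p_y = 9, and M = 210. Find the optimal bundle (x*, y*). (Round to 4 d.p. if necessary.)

x* = 10.1344, y* = 7.5688

Substitute y = (y/x)·x into the budget: x* = M/(p_x + p_y·(y/x)).
Numerically y/x = 0.746842, so x* = 210/(14 + 9·0.746842) = 10.1344 and y* = 0.746842·10.1344 = 7.5688.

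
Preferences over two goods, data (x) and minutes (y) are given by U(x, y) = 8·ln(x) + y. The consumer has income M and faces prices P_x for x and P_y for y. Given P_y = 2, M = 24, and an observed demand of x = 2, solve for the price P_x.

Set MRS = P_x/P_y: (8/x)/1 = P_x/P_y.
So x*(P_x,P_y) = 8·P_y/P_x, independent of income; and y* = (M − 8·P_y)/P_y.
Set x* = 2 in the demand function and solve for P_x: P_x = 8.

P_x = 8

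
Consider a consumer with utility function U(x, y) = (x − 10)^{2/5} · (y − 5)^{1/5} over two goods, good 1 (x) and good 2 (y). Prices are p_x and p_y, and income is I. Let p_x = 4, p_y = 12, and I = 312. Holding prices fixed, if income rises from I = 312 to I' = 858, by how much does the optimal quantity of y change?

Δy* = 15.1667

Let x' = x−10, y' = y−5. MRS = 2·y'/x' = p_x/p_y.
After buying the subsistence bundle (10, 5), a share 2/3 of the remaining income goes to x: x* = 10 + 2/3·(I − 10p_x − 5p_y)/p_x.
Discretionary income = 312 − 10·4 − 5·12 = 212; y* = 5 + 1/3·212/12 = 10.8889.
At I' = 858: y* = 26.0556. Change: 26.0556 − 10.8889 = 15.1667.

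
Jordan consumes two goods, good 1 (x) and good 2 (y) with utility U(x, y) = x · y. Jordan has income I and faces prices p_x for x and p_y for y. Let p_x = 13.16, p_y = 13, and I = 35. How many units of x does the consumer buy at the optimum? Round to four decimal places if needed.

x* = 1.3298

Tangency: MRS = y/x = p_x/p_y.
Rearranging, p_y·y = p_x·x. Substituting into the budget gives p_x·x·(1 + 1) = I.
Demand: x*(p_x,p_y,I) = 0.5·I/p_x and y* = 0.5·I/p_y.
At p_x=13.16, p_y=13, I=35: x* = 0.5·35/13.16 = 1.3298.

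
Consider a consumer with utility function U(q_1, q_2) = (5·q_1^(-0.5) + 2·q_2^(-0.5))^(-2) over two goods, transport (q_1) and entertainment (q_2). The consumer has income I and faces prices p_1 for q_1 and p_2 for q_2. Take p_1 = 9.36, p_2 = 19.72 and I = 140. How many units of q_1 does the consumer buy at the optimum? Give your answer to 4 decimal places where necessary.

From the CES first-order condition, (5/2)·(q_2/q_1)^(1.5) = p_1/p_2.
Solve for the ratio: q_2/q_1 = [(2/5)·p_1/p_2]^(2/3).
With the ratio pinned down, the budget gives q_1* = I/(p_1 + p_2·(q_2/q_1)) and q_2* = (q_2/q_1)·q_1*.
Numerically q_2/q_1 = 0.330334, so q_1* = 140/(9.36 + 19.72·0.330334) = 8.8194.

q_1* = 8.8194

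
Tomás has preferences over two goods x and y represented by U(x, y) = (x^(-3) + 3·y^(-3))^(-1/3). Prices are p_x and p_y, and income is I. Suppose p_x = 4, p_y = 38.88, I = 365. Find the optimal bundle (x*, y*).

x* = 11.0675, y* = 8.2492

With the ratio pinned down, the budget gives x* = I/(p_x + p_y·(y/x)) and y* = (y/x)·x*.
Numerically y/x = 0.745356, so x* = 365/(4 + 38.88·0.745356) = 11.0675 and y* = 0.745356·11.0675 = 8.2492.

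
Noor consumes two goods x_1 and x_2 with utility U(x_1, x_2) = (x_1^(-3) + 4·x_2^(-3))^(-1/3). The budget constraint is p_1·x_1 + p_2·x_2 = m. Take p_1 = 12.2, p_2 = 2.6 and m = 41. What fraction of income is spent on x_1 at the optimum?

share on x_1 = 0.6927

From the CES first-order condition, (1/4)·(x_2/x_1)^(4) = p_1/p_2.
Hence x_2/x_1 = (4·p_1/p_2)^(1/(4)), i.e. raised to the 0.25 power.
Substitute x_2 = (x_2/x_1)·x_1 into the budget: x_1* = m/(p_1 + p_2·(x_2/x_1)).
Numerically x_2/x_1 = 2.081429, so x_1* = 41/(12.2 + 2.6·2.081429) = 2.328 and x_2* = 2.081429·2.328 = 4.8456.
Expenditure on x_1: 12.2·2.328 = 28.4015; share = 0.6927.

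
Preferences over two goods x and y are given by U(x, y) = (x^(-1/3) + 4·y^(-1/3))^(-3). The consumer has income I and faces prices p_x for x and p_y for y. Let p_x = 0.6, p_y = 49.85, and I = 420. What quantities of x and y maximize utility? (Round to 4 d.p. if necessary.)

x* = 73.3805, y* = 7.5421

MU_x ∝ x^(-4/3), MU_y ∝ 4·y^(-4/3), so MRS = (1/4)·(y/x)^(4/3) = p_x/p_y.
Hence y/x = (4·p_x/p_y)^(1/(4/3)), i.e. raised to the 0.75 power.
Substitute y = (y/x)·x into the budget: x* = I/(p_x + p_y·(y/x)).
Numerically y/x = 0.10278, so x* = 420/(0.6 + 49.85·0.10278) = 73.3805 and y* = 0.10278·73.3805 = 7.5421.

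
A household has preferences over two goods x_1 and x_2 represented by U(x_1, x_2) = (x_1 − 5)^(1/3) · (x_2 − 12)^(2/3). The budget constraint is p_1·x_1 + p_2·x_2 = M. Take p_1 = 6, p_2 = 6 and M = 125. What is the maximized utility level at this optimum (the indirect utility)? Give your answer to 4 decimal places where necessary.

This is Cobb-Douglas in (x_1−5, x_2−12): tangency gives 1/3·p_2·(x_2−12) = 2/3·p_1·(x_1−5).
Substituting into the budget: x_1* = 5 + 1/3·(M − 5·p_1 − 12·p_2)/p_1, and x_2* = 12 + 2/3·(…)/p_2.
Discretionary income = 125 − 5·6 − 12·6 = 23; x_1* = 5 + 1/3·23/6 = 6.2778; x_2* = 12 + 2/3·23/6 = 14.5556.
Utility at the optimum: U(6.2778, 14.5556) = 2.0283.

V = 2.0283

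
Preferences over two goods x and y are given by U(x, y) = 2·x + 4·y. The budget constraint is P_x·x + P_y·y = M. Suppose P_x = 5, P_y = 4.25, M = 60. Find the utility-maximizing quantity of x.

x* = 0

Linear utility — the consumer picks whichever good has higher MU/price: 2/5 = 0.4 vs 4/4.25 = 0.9412.
y gives more utility per dollar, so spend all income on y: y* = M/P_y, x* = 0.
Numerically: x* = 0, y* = 14.1176.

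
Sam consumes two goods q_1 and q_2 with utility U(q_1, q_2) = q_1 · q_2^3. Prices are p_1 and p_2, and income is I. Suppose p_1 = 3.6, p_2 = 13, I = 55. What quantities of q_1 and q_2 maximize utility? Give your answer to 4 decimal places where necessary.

The MRS is (1/3)·q_2/q_1. Set MRS = p_1/p_2.
So p_2·q_2 = 3·p_1·q_1; combined with the budget, a share 0.25 of income goes to q_1.
Demand: q_1*(p_1,p_2,I) = 0.25·I/p_1 and q_2* = 0.75·I/p_2.
At p_1=3.6, p_2=13, I=55: q_1* = 0.25·55/3.6 = 3.8194, q_2* = 3.1731.

q_1* = 3.8194, q_2* = 3.1731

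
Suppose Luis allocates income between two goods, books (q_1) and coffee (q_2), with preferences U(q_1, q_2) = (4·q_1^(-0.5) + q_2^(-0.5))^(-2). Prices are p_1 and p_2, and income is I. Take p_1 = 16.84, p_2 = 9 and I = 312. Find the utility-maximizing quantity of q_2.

MU_q_1 ∝ 4·q_1^(-1.5), MU_q_2 ∝ q_2^(-1.5), so MRS = 4·(q_2/q_1)^(1.5) = p_1/p_2.
Solve for the ratio: q_2/q_1 = [(1/4)·p_1/p_2]^(2/3).
With the ratio pinned down, the budget gives q_1* = I/(p_1 + p_2·(q_2/q_1)) and q_2* = (q_2/q_1)·q_1*.
Numerically q_2/q_1 = 0.602596, so q_1* = 312/(16.84 + 9·0.602596) = 14.0141 and q_2* = 0.602596·14.0141 = 8.4448.

q_2* = 8.4448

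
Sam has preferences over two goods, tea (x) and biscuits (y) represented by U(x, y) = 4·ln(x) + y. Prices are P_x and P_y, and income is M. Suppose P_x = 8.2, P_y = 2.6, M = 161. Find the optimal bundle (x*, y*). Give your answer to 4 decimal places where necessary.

So x*(P_x,P_y) = 4·P_y/P_x, independent of income; and y* = (M − 4·P_y)/P_y.
At the given prices: x* = 4·2.6/8.2 = 1.2683, and y* = 57.9231.

x* = 1.2683, y* = 57.9231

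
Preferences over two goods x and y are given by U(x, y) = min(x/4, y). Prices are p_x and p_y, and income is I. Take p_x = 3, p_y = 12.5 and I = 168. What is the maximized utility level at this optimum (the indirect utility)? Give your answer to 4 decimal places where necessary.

Here 4·3 + 12.5 = 24.5, giving x* = 27.4286 and y* = 6.8571.
Utility at the optimum: U(27.4286, 6.8571) = 6.8571.

V = 6.8571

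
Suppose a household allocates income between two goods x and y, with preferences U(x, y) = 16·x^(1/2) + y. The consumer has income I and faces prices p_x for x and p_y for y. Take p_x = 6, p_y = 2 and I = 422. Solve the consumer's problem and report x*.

x* = 7.1111

Thus x* = (8·p_y/p_x)² — independent of I — with the rest of income spent on y.
Plugging in: x* = (8·2/6)² = 7.1111.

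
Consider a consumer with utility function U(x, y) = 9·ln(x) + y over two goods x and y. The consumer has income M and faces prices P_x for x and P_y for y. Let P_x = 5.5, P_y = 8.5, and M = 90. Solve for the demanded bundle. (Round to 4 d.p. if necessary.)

x* = 13.9091, y* = 1.5882

Set MRS = P_x/P_y: (9/x)/1 = P_x/P_y.
So x*(P_x,P_y) = 9·P_y/P_x, independent of income; and y* = (M − 9·P_y)/P_y.
At the given prices: x* = 9·8.5/5.5 = 13.9091, and y* = 1.5882.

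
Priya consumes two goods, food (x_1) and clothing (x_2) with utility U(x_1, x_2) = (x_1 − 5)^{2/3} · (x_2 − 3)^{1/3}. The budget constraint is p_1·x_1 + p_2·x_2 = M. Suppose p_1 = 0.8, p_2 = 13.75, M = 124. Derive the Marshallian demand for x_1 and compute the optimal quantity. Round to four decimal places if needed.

x_1* = 70.625

Let x_1' = x_1−5, x_2' = x_2−3. MRS = 2·x_2'/x_1' = p_1/p_2.
After buying the subsistence bundle (5, 3), a share 2/3 of the remaining income goes to x_1: x_1* = 5 + 2/3·(M − 5p_1 − 3p_2)/p_1.
Discretionary income = 124 − 5·0.8 − 3·13.75 = 78.75; x_1* = 5 + 2/3·78.75/0.8 = 70.625.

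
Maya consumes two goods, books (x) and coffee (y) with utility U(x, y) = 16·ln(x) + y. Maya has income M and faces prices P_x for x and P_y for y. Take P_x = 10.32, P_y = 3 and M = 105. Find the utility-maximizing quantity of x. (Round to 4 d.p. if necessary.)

x* = 4.6512

Set MRS = P_x/P_y: (16/x)/1 = P_x/P_y.
So x*(P_x,P_y) = 16·P_y/P_x, independent of income; and y* = (M − 16·P_y)/P_y.
At the given prices: x* = 16·3/10.32 = 4.6512.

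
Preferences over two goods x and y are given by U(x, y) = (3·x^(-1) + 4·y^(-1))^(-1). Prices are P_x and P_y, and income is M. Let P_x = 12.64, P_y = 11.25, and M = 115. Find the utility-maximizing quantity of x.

MRS = MU_x/MU_y = (3/4)·(y/x)^(2). Set equal to P_x/P_y.
Solve for the ratio: y/x = [(4/3)·P_x/P_y]^(0.5).
With the ratio pinned down, the budget gives x* = M/(P_x + P_y·(y/x)) and y* = (y/x)·x*.
Numerically y/x = 1.223958, so x* = 115/(12.64 + 11.25·1.223958) = 4.3545.

x* = 4.3545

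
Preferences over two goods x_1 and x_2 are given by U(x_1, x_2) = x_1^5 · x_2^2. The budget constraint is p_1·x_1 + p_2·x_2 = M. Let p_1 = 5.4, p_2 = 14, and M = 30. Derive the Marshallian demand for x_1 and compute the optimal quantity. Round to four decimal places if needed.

x_1* = 3.9683

The MRS is (5/2)·x_2/x_1. Set MRS = p_1/p_2.
Rearranging, p_2·x_2 = (2/5)·p_1·x_1. Substituting into the budget gives p_1·x_1·(1 + (2/5)) = M.
Demand: x_1*(p_1,p_2,M) = 5/7·M/p_1 and x_2* = 2/7·M/p_2.
At p_1=5.4, p_2=14, M=30: x_1* = 5/7·30/5.4 = 3.9683.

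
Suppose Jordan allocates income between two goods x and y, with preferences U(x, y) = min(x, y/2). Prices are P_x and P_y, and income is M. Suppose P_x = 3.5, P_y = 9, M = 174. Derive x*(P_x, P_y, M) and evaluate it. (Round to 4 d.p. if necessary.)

x* = 8.093

Leontief preferences: the optimum is at the kink where x/1 = y/2, i.e. y = 2·x.
Budget: P_x·x + P_y·2·x = M, so (P_x + 2·P_y)·x = M.
Demand: x*(P_x,P_y,M) = M/(P_x + 2·P_y), y* = 2·M/(P_x + 2·P_y).
Here 3.5 + 2·9 = 21.5, giving x* = 8.093.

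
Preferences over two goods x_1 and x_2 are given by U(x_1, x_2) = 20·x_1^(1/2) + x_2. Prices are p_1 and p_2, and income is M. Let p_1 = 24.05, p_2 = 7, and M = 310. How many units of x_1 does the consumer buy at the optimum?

x_1* = 8.4716

Set MRS = p_1/p_2: 10·x_1^(−1/2) = p_1/p_2.
Thus x_1* = (10·p_2/p_1)² — independent of M — with the rest of income spent on x_2.
Plugging in: x_1* = (10·7/24.05)² = 8.4716.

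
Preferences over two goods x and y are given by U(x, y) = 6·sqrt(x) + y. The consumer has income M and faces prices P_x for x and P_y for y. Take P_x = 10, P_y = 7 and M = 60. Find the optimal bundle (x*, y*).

Utility is quasi-linear in y; the FOC for x is 3/√x = P_x/P_y.
Thus x* = (3·P_y/P_x)² — independent of M — with the rest of income spent on y.
Plugging in: x* = (3·7/10)² = 4.41, y* = 2.2714.

x* = 4.41, y* = 2.2714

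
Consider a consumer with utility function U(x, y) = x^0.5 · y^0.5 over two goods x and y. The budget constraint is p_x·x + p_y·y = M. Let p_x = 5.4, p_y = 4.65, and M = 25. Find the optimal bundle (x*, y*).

MU_x/MU_y = (0.5·y)/(0.5·x); tangency sets this equal to p_x/p_y.
So 0.5·p_y·y = 0.5·p_x·x; combined with the budget, a share 0.5 of income goes to x.
Demand: x*(p_x,p_y,M) = 0.5·M/p_x and y* = 0.5·M/p_y.
At p_x=5.4, p_y=4.65, M=25: x* = 0.5·25/5.4 = 2.3148, y* = 2.6882.

x* = 2.3148, y* = 2.6882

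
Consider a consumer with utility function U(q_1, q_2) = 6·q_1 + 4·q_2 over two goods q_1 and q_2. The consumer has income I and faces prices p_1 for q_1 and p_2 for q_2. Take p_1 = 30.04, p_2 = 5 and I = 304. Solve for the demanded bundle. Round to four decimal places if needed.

q_2 gives more utility per dollar, so spend all income on q_2: q_2* = I/p_2, q_1* = 0.
Numerically: q_1* = 0, q_2* = 60.8.

q_1* = 0, q_2* = 60.8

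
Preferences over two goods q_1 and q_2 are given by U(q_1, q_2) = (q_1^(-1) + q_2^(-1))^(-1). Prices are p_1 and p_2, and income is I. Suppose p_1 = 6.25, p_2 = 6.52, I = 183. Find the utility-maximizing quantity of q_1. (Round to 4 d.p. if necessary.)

q_1* = 14.4852

From the CES first-order condition, (q_2/q_1)^(2) = p_1/p_2.
Solve for the ratio: q_2/q_1 = [p_1/p_2]^(0.5).
With the ratio pinned down, the budget gives q_1* = I/(p_1 + p_2·(q_2/q_1)) and q_2* = (q_2/q_1)·q_1*.
Numerically q_2/q_1 = 0.979076, so q_1* = 183/(6.25 + 6.52·0.979076) = 14.4852.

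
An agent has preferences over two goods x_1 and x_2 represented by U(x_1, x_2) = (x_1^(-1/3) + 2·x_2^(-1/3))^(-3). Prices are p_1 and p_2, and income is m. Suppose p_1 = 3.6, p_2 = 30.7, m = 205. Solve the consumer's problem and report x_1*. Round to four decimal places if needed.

MRS = MU_x_1/MU_x_2 = (1/2)·(x_2/x_1)^(4/3). Set equal to p_1/p_2.
Solve for the ratio: x_2/x_1 = [2·p_1/p_2]^(0.75).
Substitute x_2 = (x_2/x_1)·x_1 into the budget: x_1* = m/(p_1 + p_2·(x_2/x_1)).
Numerically x_2/x_1 = 0.337012, so x_1* = 205/(3.6 + 30.7·0.337012) = 14.6993.

x_1* = 14.6993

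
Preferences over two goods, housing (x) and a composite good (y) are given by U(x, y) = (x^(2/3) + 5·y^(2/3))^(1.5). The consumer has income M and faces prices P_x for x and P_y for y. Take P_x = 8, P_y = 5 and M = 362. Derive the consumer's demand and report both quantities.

x* = 0.141, y* = 72.1745

MRS = MU_x/MU_y = (1/5)·(y/x)^(1/3). Set equal to P_x/P_y.
Hence y/x = (5·P_x/P_y)^(1/(1/3)), i.e. raised to the 3 power.
Substitute y = (y/x)·x into the budget: x* = M/(P_x + P_y·(y/x)).
Numerically y/x = 512, so x* = 362/(8 + 5·512) = 0.141 and y* = 512·0.141 = 72.1745.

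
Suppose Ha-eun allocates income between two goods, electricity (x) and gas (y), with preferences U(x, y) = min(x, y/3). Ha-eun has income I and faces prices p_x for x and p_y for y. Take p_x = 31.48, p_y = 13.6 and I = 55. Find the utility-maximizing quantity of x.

x* = 0.7609

Leontief preferences: the optimum is at the kink where x/1 = y/3, i.e. y = 3·x.
Budget: p_x·x + p_y·3·x = I, so (p_x + 3·p_y)·x = I.
Demand: x*(p_x,p_y,I) = I/(p_x + 3·p_y), y* = 3·I/(p_x + 3·p_y).
Here 31.48 + 3·13.6 = 72.28, giving x* = 0.7609.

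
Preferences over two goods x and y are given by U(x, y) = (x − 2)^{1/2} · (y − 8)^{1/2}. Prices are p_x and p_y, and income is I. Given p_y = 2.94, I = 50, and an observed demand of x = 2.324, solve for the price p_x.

p_x = 10

Let x' = x−2, y' = y−8. MRS = y'/x' = p_x/p_y.
Substituting into the budget: x* = 2 + 0.5·(I − 2·p_x − 8·p_y)/p_x, and y* = 8 + 0.5·(…)/p_y.
Set x* = 2.324 in the demand function and solve for p_x: p_x = 10.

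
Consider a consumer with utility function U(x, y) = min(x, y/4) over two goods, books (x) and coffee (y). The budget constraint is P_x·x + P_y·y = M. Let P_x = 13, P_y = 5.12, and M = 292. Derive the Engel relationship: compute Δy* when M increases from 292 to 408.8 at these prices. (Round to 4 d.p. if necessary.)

With perfect complements, no substitution: consume in ratio x:y = 1:4.
Budget: P_x·x + P_y·4·x = M, so (P_x + 4·P_y)·x = M.
Demand: x*(P_x,P_y,M) = M/(P_x + 4·P_y), y* = 4·M/(P_x + 4·P_y).
Here 13 + 4·5.12 = 33.48, giving y* = 34.8865.
At M' = 408.8: y* = 48.8411. Change: 48.8411 − 34.8865 = 13.9546.

Δy* = 13.9546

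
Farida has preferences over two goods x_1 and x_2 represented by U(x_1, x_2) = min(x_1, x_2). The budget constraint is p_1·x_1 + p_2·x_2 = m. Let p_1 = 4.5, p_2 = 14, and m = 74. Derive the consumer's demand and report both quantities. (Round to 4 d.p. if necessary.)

x_1* = 4, x_2* = 4

Leontief preferences: the optimum is at the kink where x_1/1 = x_2/1, i.e. x_2 = x_1.
Budget: p_1·x_1 + p_2·x_1 = m, so (p_1 + p_2)·x_1 = m.
Demand: x_1*(p_1,p_2,m) = m/(p_1 + p_2), x_2* = m/(p_1 + p_2).
Here 4.5 + 14 = 18.5, giving x_1* = 4 and x_2* = 4.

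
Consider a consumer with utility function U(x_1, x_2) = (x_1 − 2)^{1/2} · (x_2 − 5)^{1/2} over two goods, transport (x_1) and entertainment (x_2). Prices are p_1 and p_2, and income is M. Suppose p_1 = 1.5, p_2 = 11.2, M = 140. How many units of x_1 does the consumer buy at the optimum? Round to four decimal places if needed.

x_1* = 29

MRS = (x_2−5)/(x_1−2). Tangency with p_1/p_2 gives x_2−5 = (p_1/p_2)·(x_1−2).
Substituting into the budget: x_1* = 2 + 0.5·(M − 2·p_1 − 5·p_2)/p_1, and x_2* = 5 + 0.5·(…)/p_2.
Discretionary income = 140 − 2·1.5 − 5·11.2 = 81; x_1* = 2 + 0.5·81/1.5 = 29.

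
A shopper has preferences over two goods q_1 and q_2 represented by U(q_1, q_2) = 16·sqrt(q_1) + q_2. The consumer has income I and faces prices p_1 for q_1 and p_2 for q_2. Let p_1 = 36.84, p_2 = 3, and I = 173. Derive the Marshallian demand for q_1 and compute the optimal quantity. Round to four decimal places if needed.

q_1* = 0.4244

MU_q_1 = 8/√q_1, MU_q_2 = 1. Tangency: 8/√q_1 = p_1/p_2.
Thus q_1* = (8·p_2/p_1)² — independent of I — with the rest of income spent on q_2.
Plugging in: q_1* = (8·3/36.84)² = 0.4244.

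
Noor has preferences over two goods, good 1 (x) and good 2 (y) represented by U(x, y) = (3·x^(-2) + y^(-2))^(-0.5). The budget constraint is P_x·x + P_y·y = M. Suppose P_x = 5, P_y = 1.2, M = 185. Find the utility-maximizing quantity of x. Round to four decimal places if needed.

x* = 29.185

From the CES first-order condition, 3·(y/x)^(3) = P_x/P_y.
Solve for the ratio: y/x = [(1/3)·P_x/P_y]^(1/3).
With the ratio pinned down, the budget gives x* = M/(P_x + P_y·(y/x)) and y* = (y/x)·x*.
Numerically y/x = 1.115722, so x* = 185/(5 + 1.2·1.115722) = 29.185.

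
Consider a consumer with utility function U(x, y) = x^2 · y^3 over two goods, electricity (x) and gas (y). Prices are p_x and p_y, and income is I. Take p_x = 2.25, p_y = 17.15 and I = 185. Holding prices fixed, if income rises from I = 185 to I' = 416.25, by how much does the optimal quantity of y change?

The MRS is (2/3)·y/x. Set MRS = p_x/p_y.
Rearranging, p_y·y = (3/2)·p_x·x. Substituting into the budget gives p_x·x·(1 + (3/2)) = I.
Demand: x*(p_x,p_y,I) = 0.4·I/p_x and y* = 0.6·I/p_y.
At p_x=2.25, p_y=17.15, I=185: y* = 0.6·185/17.15 = 6.4723.
At I' = 416.25: y* = 14.5627. Change: 14.5627 − 6.4723 = 8.0904.

Δy* = 8.0904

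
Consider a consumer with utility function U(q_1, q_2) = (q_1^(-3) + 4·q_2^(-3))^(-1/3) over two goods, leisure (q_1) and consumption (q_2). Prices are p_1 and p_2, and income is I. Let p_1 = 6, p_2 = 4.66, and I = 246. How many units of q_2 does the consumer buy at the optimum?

MU_q_1 ∝ q_1^(-4), MU_q_2 ∝ 4·q_2^(-4), so MRS = (1/4)·(q_2/q_1)^(4) = p_1/p_2.
Hence q_2/q_1 = (4·p_1/p_2)^(1/(4)), i.e. raised to the 0.25 power.
Substitute q_2 = (q_2/q_1)·q_1 into the budget: q_1* = I/(p_1 + p_2·(q_2/q_1)).
Numerically q_2/q_1 = 1.506456, so q_1* = 246/(6 + 4.66·1.506456) = 18.8939 and q_2* = 1.506456·18.8939 = 28.4628.

q_2* = 28.4628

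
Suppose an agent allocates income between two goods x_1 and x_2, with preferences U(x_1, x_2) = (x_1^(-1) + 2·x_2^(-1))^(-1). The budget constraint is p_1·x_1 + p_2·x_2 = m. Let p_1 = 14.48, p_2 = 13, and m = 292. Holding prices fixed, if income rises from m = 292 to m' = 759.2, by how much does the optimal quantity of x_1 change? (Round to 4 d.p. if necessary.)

Δx_1* = 13.7886

From the CES first-order condition, (1/2)·(x_2/x_1)^(2) = p_1/p_2.
Hence x_2/x_1 = (2·p_1/p_2)^(1/(2)), i.e. raised to the 0.5 power.
Substitute x_2 = (x_2/x_1)·x_1 into the budget: x_1* = m/(p_1 + p_2·(x_2/x_1)).
Numerically x_2/x_1 = 1.492546, so x_1* = 292/(14.48 + 13·1.492546) = 8.6179.
At m' = 759.2: x_1* = 22.4065. Change: 22.4065 − 8.6179 = 13.7886.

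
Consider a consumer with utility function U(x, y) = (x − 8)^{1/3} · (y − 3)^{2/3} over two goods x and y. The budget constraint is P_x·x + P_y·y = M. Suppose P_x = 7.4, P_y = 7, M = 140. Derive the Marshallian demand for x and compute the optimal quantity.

Let x' = x−8, y' = y−3. MRS = (1/2)·y'/x' = P_x/P_y.
After buying the subsistence bundle (8, 3), a share 1/3 of the remaining income goes to x: x* = 8 + 1/3·(M − 8P_x − 3P_y)/P_x.
Discretionary income = 140 − 8·7.4 − 3·7 = 59.8; x* = 8 + 1/3·59.8/7.4 = 10.6937.

x* = 10.6937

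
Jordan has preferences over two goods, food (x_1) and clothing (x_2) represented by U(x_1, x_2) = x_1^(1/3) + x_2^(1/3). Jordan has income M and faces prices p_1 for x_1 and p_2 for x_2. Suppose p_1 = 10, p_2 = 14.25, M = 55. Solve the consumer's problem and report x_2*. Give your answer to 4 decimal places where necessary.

MU_x_1 ∝ x_1^(-2/3), MU_x_2 ∝ x_2^(-2/3), so MRS = (x_2/x_1)^(2/3) = p_1/p_2.
Hence x_2/x_1 = (p_1/p_2)^(1/(2/3)), i.e. raised to the 1.5 power.
With the ratio pinned down, the budget gives x_1* = M/(p_1 + p_2·(x_2/x_1)) and x_2* = (x_2/x_1)·x_1*.
Numerically x_2/x_1 = 0.587865, so x_1* = 55/(10 + 14.25·0.587865) = 2.9929 and x_2* = 0.587865·2.9929 = 1.7594.

x_2* = 1.7594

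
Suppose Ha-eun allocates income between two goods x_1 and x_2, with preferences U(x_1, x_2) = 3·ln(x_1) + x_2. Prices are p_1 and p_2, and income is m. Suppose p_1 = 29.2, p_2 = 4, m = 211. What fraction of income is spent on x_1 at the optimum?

Set MRS = p_1/p_2: (3/x_1)/1 = p_1/p_2.
So x_1*(p_1,p_2) = 3·p_2/p_1, independent of income; and x_2* = (m − 3·p_2)/p_2.
At the given prices: x_1* = 3·4/29.2 = 0.411, and x_2* = 49.75.
Expenditure on x_1: 29.2·0.411 = 12; share = 0.0569.

share on x_1 = 0.0569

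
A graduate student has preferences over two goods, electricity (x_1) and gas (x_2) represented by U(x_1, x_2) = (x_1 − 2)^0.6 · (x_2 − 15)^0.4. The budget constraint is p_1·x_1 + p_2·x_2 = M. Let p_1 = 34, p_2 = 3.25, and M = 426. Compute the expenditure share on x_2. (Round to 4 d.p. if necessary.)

Substituting into the budget: x_1* = 2 + 0.6·(M − 2·p_1 − 15·p_2)/p_1, and x_2* = 15 + 0.4·(…)/p_2.
Discretionary income = 426 − 2·34 − 15·3.25 = 309.25; x_1* = 2 + 0.6·309.25/34 = 7.4574; x_2* = 15 + 0.4·309.25/3.25 = 53.0615.
Expenditure on x_2: 3.25·53.0615 = 172.45; share = 0.4048.

share on x_2 = 0.4048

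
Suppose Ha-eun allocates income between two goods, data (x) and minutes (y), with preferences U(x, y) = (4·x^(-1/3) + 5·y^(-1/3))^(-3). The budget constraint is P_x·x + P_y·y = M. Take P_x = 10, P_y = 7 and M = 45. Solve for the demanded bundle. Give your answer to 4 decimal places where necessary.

Substitute y = (y/x)·x into the budget: x* = M/(P_x + P_y·(y/x)).
Numerically y/x = 1.544753, so x* = 45/(10 + 7·1.544753) = 2.1621 and y* = 1.544753·2.1621 = 3.3399.

x* = 2.1621, y* = 3.3399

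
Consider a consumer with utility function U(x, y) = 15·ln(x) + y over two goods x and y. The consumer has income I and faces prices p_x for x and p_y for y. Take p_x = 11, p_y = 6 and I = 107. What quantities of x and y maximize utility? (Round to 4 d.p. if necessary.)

MU_x = 15/x, MU_y = 1. Tangency: 15/x = p_x/p_y.
So x*(p_x,p_y) = 15·p_y/p_x, independent of income; and y* = (I − 15·p_y)/p_y.
At the given prices: x* = 15·6/11 = 8.1818, and y* = 2.8333.

x* = 8.1818, y* = 2.8333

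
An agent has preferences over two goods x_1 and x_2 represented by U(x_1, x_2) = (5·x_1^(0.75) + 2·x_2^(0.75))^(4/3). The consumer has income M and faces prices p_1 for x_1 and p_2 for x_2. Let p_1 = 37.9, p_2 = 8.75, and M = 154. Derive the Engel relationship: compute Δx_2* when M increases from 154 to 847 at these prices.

MRS = MU_x_1/MU_x_2 = (5/2)·(x_2/x_1)^(0.25). Set equal to p_1/p_2.
Hence x_2/x_1 = ((2/5)·p_1/p_2)^(1/(0.25)), i.e. raised to the 4 power.
Substitute x_2 = (x_2/x_1)·x_1 into the budget: x_1* = M/(p_1 + p_2·(x_2/x_1)).
Numerically x_2/x_1 = 9.010826, so x_1* = 154/(37.9 + 8.75·9.010826) = 1.3191 and x_2* = 9.010826·1.3191 = 11.8863.
At M' = 847: x_2* = 65.3749. Change: 65.3749 − 11.8863 = 53.4885.

Δx_2* = 53.4885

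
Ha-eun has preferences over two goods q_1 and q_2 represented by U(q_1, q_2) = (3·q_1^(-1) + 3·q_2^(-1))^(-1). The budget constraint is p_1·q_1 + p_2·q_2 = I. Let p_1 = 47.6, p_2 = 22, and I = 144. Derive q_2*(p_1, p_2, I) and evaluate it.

MRS = MU_q_1/MU_q_2 = (q_2/q_1)^(2). Set equal to p_1/p_2.
Hence q_2/q_1 = (p_1/p_2)^(1/(2)), i.e. raised to the 0.5 power.
With the ratio pinned down, the budget gives q_1* = I/(p_1 + p_2·(q_2/q_1)) and q_2* = (q_2/q_1)·q_1*.
Numerically q_2/q_1 = 1.47093, so q_1* = 144/(47.6 + 22·1.47093) = 1.8009 and q_2* = 1.47093·1.8009 = 2.649.

q_2* = 2.649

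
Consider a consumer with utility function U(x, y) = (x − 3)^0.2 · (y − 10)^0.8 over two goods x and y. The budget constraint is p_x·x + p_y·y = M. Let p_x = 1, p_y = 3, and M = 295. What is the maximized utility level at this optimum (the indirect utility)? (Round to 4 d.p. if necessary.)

MRS = (1/4)·(y−10)/(x−3). Tangency with p_x/p_y gives y−10 = 4·(p_x/p_y)·(x−3).
Substituting into the budget: x* = 3 + 0.2·(M − 3·p_x − 10·p_y)/p_x, and y* = 10 + 0.8·(…)/p_y.
Discretionary income = 295 − 3·1 − 10·3 = 262; x* = 3 + 0.2·262/1 = 55.4; y* = 10 + 0.8·262/3 = 79.8667.
Utility at the optimum: U(55.4, 79.8667) = 65.9602.

V = 65.9602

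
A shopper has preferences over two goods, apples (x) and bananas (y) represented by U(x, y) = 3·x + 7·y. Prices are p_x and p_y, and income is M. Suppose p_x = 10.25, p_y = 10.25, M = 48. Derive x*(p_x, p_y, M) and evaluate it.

x* = 0

Linear utility — the consumer picks whichever good has higher MU/price: 3/10.25 = 0.2927 vs 7/10.25 = 0.6829.
y gives more utility per dollar, so spend all income on y: y* = M/p_y, x* = 0.
Numerically: x* = 0, y* = 4.6829.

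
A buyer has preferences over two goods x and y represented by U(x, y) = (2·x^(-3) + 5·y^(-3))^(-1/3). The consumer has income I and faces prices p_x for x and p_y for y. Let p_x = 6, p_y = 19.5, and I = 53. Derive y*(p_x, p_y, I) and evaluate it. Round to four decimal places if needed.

MRS = MU_x/MU_y = (2/5)·(y/x)^(4). Set equal to p_x/p_y.
Hence y/x = ((5/2)·p_x/p_y)^(1/(4)), i.e. raised to the 0.25 power.
Substitute y = (y/x)·x into the budget: x* = I/(p_x + p_y·(y/x)).
Numerically y/x = 0.936514, so x* = 53/(6 + 19.5·0.936514) = 2.1845 and y* = 0.936514·2.1845 = 2.0458.

y* = 2.0458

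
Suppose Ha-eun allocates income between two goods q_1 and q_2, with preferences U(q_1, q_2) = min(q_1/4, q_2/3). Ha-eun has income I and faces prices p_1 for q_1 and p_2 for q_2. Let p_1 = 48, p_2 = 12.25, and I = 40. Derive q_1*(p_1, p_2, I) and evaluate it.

Demand: q_1*(p_1,p_2,I) = 4·I/(4·p_1 + 3·p_2), q_2* = 3·I/(4·p_1 + 3·p_2).
Here 4·48 + 3·12.25 = 228.75, giving q_1* = 0.6995.

q_1* = 0.6995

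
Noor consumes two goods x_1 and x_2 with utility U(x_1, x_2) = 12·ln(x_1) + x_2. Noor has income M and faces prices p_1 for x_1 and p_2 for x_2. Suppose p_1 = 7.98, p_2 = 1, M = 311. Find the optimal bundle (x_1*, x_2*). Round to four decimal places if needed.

MU_x_1 = 12/x_1, MU_x_2 = 1. Tangency: 12/x_1 = p_1/p_2.
So x_1*(p_1,p_2) = 12·p_2/p_1, independent of income; and x_2* = (M − 12·p_2)/p_2.
At the given prices: x_1* = 12·1/7.98 = 1.5038, and x_2* = 299.

x_1* = 1.5038, x_2* = 299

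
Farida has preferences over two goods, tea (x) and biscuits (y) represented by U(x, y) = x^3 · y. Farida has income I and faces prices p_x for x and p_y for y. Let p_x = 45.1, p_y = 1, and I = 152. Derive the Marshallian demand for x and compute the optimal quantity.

x* = 2.5277

The MRS is 3·y/x. Set MRS = p_x/p_y.
Rearranging, p_y·y = (1/3)·p_x·x. Substituting into the budget gives p_x·x·(1 + (1/3)) = I.
Demand: x*(p_x,p_y,I) = 0.75·I/p_x and y* = 0.25·I/p_y.
At p_x=45.1, p_y=1, I=152: x* = 0.75·152/45.1 = 2.5277.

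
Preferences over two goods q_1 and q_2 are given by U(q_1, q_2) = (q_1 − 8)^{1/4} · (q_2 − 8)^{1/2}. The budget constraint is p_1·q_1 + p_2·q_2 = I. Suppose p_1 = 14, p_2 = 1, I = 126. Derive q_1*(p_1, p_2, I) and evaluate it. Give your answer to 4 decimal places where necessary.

q_1* = 8.1429

This is Cobb-Douglas in (q_1−8, q_2−8): tangency gives 0.25·p_2·(q_2−8) = 0.5·p_1·(q_1−8).
After buying the subsistence bundle (8, 8), a share 1/3 of the remaining income goes to q_1: q_1* = 8 + 1/3·(I − 8p_1 − 8p_2)/p_1.
Discretionary income = 126 − 8·14 − 8·1 = 6; q_1* = 8 + 1/3·6/14 = 8.1429.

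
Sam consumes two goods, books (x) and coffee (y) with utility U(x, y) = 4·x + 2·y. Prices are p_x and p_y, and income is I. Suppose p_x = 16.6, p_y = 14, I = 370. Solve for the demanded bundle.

x* = 22.2892, y* = 0

Linear utility — the consumer picks whichever good has higher MU/price: 4/16.6 = 0.241 vs 2/14 = 0.1429.
x gives more utility per dollar, so spend all income on x: x* = I/p_x, y* = 0.
Numerically: x* = 22.2892, y* = 0.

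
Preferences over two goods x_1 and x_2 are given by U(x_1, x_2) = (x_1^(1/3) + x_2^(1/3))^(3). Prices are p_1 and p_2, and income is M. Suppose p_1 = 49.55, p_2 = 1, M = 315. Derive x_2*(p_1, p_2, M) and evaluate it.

Numerically x_2/x_1 = 348.791175, so x_1* = 315/(49.55 + 1·348.791175) = 0.7908 and x_2* = 348.791175·0.7908 = 275.8169.

x_2* = 275.8169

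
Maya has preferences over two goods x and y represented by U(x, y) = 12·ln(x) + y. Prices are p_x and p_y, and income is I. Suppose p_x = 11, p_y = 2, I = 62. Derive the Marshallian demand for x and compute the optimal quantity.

x* = 2.1818

So x*(p_x,p_y) = 12·p_y/p_x, independent of income; and y* = (I − 12·p_y)/p_y.
At the given prices: x* = 12·2/11 = 2.1818.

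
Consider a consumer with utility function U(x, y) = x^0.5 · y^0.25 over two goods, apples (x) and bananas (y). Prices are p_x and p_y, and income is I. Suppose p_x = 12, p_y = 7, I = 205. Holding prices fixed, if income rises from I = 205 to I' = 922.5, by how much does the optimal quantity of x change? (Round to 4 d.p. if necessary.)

MU_x/MU_y = (0.5·y)/(0.25·x); tangency sets this equal to p_x/p_y.
Rearranging, p_y·y = (1/2)·p_x·x. Substituting into the budget gives p_x·x·(1 + (1/2)) = I.
Demand: x*(p_x,p_y,I) = 2/3·I/p_x and y* = 1/3·I/p_y.
At p_x=12, p_y=7, I=205: x* = 2/3·205/12 = 11.3889.
At I' = 922.5: x* = 51.25. Change: 51.25 − 11.3889 = 39.8611.

Δx* = 39.8611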